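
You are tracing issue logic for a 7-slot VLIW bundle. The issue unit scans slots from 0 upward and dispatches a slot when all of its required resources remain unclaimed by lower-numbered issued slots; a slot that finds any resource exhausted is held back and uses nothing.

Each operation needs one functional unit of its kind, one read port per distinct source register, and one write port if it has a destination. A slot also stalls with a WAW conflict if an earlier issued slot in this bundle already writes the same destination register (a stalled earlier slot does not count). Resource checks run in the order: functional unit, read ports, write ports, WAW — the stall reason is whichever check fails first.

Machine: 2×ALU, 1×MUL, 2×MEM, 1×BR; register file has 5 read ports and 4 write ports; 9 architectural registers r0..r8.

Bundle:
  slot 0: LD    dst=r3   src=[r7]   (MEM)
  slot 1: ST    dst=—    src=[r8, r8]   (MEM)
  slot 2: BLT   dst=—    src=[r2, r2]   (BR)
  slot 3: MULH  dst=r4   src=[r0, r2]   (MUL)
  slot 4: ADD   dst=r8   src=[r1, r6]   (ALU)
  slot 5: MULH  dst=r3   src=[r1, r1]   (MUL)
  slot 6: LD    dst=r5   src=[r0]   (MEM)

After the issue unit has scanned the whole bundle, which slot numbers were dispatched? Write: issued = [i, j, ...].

issued = [0, 1, 2, 3]

(0) want 1×MEM +1rd +1wr — yes → AL2|MU1|ME1|BR1|rd4|wr3
(1) want 1×MEM +1rd +0wr — yes → AL2|MU1|ME0|BR1|rd3|wr3
(2) want 1×BR +1rd +0wr — yes → AL2|MU1|ME0|BR0|rd2|wr3
(3) want 1×MUL +2rd +1wr — yes → AL2|MU0|ME0|BR0|rd0|wr2
(4) want 1×ALU +2rd +1wr — RD_PORT → AL2|MU0|ME0|BR0|rd0|wr2
(5) want 1×MUL +1rd +1wr — FU → AL2|MU0|ME0|BR0|rd0|wr2
(6) want 1×MEM +1rd +1wr — FU → AL2|MU0|ME0|BR0|rd0|wr2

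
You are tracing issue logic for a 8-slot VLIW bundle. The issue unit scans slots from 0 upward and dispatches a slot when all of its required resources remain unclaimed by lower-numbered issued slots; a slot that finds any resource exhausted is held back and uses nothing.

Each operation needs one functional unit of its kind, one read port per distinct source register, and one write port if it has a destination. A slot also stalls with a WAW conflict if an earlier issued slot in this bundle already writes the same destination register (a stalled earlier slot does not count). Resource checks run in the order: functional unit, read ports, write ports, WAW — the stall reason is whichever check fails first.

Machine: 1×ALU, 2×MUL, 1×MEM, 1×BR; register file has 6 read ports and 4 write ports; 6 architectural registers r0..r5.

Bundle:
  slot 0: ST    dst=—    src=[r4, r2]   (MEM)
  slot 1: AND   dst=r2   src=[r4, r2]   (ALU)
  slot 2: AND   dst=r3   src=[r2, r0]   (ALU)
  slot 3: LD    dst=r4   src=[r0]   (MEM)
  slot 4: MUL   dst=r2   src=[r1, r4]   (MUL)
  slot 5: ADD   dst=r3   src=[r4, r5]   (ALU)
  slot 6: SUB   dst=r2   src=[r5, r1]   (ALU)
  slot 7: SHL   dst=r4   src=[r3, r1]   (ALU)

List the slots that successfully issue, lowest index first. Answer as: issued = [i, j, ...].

#0 MEM src=r4,r2 dispatched  <A:1 Mu:2 Ld:0 B:1 rd:4 wr:4>
#1 ALU src=r4,r2 dispatched  <A:0 Mu:2 Ld:0 B:1 rd:2 wr:3>
#2 ALU src=r2,r0 held:FU  <A:0 Mu:2 Ld:0 B:1 rd:2 wr:3>
#3 MEM src=r0 held:FU  <A:0 Mu:2 Ld:0 B:1 rd:2 wr:3>
#4 MUL src=r1,r4 held:WAW  <A:0 Mu:2 Ld:0 B:1 rd:2 wr:3>
#5 ALU src=r4,r5 held:FU  <A:0 Mu:2 Ld:0 B:1 rd:2 wr:3>
#6 ALU src=r5,r1 held:FU  <A:0 Mu:2 Ld:0 B:1 rd:2 wr:3>
#7 ALU src=r3,r1 held:FU  <A:0 Mu:2 Ld:0 B:1 rd:2 wr:3>

issued = [0, 1]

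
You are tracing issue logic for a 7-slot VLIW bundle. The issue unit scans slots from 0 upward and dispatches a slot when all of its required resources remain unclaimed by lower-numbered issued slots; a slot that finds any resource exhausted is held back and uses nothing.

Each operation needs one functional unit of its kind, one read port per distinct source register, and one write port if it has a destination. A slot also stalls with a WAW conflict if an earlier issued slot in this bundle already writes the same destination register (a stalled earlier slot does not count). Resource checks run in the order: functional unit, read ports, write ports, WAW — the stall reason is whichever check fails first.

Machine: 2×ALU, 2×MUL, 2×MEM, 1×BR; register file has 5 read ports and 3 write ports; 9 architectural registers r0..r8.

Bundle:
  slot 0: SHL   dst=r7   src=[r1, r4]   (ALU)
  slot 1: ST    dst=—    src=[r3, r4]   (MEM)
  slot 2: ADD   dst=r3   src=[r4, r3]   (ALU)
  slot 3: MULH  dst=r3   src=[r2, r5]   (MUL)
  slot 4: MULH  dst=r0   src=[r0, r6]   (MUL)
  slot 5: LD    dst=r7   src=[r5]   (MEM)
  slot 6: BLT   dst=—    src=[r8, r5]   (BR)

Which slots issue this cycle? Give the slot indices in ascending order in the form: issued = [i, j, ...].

issued = [0, 1]

  0. ALU→r7 ⇒ go  {1A/2Mu/2Ld/1B | 3r 2w}
  1. MEM ⇒ go  {1A/2Mu/1Ld/1B | 1r 2w}
  2. ALU→r3 ⇒ no(RD_PORT)  {1A/2Mu/1Ld/1B | 1r 2w}
  3. MUL→r3 ⇒ no(RD_PORT)  {1A/2Mu/1Ld/1B | 1r 2w}
  4. MUL→r0 ⇒ no(RD_PORT)  {1A/2Mu/1Ld/1B | 1r 2w}
  5. MEM→r7 ⇒ no(WAW)  {1A/2Mu/1Ld/1B | 1r 2w}
  6. BR ⇒ no(RD_PORT)  {1A/2Mu/1Ld/1B | 1r 2w}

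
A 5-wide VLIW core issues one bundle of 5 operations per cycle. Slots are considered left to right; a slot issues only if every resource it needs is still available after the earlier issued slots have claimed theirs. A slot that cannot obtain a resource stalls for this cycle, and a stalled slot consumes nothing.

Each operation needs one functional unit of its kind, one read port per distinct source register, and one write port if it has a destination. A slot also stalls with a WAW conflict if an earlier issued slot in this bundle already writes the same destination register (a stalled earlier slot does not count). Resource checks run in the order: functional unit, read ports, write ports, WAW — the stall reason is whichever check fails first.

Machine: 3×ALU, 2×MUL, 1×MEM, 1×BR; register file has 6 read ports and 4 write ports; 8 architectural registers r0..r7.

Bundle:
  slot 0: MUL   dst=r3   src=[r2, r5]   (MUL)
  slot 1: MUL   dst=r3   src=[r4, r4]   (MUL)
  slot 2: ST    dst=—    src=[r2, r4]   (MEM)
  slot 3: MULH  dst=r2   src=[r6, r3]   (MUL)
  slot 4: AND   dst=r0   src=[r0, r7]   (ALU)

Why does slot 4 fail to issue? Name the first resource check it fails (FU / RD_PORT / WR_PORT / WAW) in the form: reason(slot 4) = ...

reason(slot 4) = RD_PORT

(0) want 1×MUL +2rd +1wr — yes → AL3|MU1|ME1|BR1|rd4|wr3
(1) want 1×MUL +1rd +1wr — WAW → AL3|MU1|ME1|BR1|rd4|wr3
(2) want 1×MEM +2rd +0wr — yes → AL3|MU1|ME0|BR1|rd2|wr3
(3) want 1×MUL +2rd +1wr — yes → AL3|MU0|ME0|BR1|rd0|wr2
(4) want 1×ALU +2rd +1wr — RD_PORT → AL3|MU0|ME0|BR1|rd0|wr2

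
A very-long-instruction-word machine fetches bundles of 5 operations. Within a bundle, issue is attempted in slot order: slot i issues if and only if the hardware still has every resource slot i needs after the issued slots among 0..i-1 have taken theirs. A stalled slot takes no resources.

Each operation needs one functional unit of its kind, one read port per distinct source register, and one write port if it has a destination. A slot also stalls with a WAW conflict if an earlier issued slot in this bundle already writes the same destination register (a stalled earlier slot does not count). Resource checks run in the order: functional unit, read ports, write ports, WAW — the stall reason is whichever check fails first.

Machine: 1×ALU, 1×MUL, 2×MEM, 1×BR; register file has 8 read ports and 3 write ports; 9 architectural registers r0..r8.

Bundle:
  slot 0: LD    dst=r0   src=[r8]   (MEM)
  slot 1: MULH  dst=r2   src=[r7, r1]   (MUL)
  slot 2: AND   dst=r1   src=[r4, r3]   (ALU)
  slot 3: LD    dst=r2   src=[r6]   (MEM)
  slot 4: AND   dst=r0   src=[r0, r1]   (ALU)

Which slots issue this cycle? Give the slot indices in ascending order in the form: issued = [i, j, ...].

issued = [0, 1, 2]

(0) want 1×MEM +1rd +1wr — yes → AL1|MU1|ME1|BR1|rd7|wr2
(1) want 1×MUL +2rd +1wr — yes → AL1|MU0|ME1|BR1|rd5|wr1
(2) want 1×ALU +2rd +1wr — yes → AL0|MU0|ME1|BR1|rd3|wr0
(3) want 1×MEM +1rd +1wr — WR_PORT → AL0|MU0|ME1|BR1|rd3|wr0
(4) want 1×ALU +2rd +1wr — FU → AL0|MU0|ME1|BR1|rd3|wr0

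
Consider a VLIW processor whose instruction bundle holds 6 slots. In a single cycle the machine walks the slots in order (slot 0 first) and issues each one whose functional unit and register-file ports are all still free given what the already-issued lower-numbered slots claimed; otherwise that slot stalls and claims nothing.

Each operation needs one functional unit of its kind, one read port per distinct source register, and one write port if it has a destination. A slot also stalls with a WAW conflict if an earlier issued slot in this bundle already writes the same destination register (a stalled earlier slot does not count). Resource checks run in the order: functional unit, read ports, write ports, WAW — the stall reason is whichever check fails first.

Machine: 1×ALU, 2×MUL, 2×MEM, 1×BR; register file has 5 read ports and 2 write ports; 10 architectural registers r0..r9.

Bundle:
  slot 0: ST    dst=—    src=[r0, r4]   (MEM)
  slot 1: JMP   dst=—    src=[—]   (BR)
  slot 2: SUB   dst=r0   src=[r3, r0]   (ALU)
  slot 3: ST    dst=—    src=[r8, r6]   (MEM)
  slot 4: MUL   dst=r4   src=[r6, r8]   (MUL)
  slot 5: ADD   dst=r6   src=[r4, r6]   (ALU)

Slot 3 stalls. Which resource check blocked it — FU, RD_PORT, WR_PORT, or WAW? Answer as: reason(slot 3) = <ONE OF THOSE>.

reason(slot 3) = RD_PORT

(0) want 1×MEM +2rd +0wr — yes → AL1|MU2|ME1|BR1|rd3|wr2
(1) want 1×BR +0rd +0wr — yes → AL1|MU2|ME1|BR0|rd3|wr2
(2) want 1×ALU +2rd +1wr — yes → AL0|MU2|ME1|BR0|rd1|wr1
(3) want 1×MEM +2rd +0wr — RD_PORT → AL0|MU2|ME1|BR0|rd1|wr1
(4) want 1×MUL +2rd +1wr — RD_PORT → AL0|MU2|ME1|BR0|rd1|wr1
(5) want 1×ALU +2rd +1wr — FU → AL0|MU2|ME1|BR0|rd1|wr1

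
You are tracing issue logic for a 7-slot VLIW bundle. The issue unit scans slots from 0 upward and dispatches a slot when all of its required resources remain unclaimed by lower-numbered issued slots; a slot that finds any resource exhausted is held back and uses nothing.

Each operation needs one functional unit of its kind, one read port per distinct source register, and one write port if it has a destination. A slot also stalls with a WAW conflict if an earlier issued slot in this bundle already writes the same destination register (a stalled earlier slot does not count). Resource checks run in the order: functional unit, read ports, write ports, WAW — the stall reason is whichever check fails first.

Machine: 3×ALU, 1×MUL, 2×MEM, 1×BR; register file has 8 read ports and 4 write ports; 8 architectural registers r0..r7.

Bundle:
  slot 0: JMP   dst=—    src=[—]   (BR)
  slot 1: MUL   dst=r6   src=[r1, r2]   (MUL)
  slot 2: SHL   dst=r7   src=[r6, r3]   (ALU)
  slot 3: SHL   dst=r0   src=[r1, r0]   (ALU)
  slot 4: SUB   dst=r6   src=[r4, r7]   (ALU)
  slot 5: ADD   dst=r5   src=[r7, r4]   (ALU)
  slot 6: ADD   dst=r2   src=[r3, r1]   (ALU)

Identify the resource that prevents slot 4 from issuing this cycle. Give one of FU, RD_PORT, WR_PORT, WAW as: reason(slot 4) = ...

reason(slot 4) = WAW

[0] BR needs rd=0 wr=0: ok; after: ALU=3 MUL=1 MEM=2 BR=0, R=8, W=4
[1] MUL needs rd=2 wr=1: ok; after: ALU=3 MUL=0 MEM=2 BR=0, R=6, W=3
[2] ALU needs rd=2 wr=1: ok; after: ALU=2 MUL=0 MEM=2 BR=0, R=4, W=2
[3] ALU needs rd=2 wr=1: ok; after: ALU=1 MUL=0 MEM=2 BR=0, R=2, W=1
[4] ALU needs rd=2 wr=1: WAW; after: ALU=1 MUL=0 MEM=2 BR=0, R=2, W=1
[5] ALU needs rd=2 wr=1: ok; after: ALU=0 MUL=0 MEM=2 BR=0, R=0, W=0
[6] ALU needs rd=2 wr=1: FU; after: ALU=0 MUL=0 MEM=2 BR=0, R=0, W=0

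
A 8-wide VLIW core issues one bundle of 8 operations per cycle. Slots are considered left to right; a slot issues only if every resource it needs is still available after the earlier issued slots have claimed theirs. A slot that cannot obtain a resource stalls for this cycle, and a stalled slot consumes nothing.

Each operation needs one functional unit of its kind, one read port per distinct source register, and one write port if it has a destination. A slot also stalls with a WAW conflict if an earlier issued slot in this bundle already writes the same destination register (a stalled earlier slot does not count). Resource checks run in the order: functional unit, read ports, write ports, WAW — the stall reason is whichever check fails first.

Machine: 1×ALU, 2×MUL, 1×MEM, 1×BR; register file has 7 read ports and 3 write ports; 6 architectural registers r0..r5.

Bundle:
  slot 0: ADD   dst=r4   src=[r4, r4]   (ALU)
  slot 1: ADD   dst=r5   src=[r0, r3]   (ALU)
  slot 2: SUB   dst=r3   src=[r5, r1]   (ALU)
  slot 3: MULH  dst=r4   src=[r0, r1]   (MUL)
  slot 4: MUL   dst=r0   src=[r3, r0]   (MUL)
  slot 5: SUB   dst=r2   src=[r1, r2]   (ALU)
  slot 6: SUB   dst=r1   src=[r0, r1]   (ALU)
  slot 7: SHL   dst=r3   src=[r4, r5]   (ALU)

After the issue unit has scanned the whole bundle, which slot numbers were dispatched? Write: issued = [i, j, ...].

issued = [0, 4]

  0. ALU→r4 ⇒ go  {0A/2Mu/1Ld/1B | 6r 2w}
  1. ALU→r5 ⇒ no(FU)  {0A/2Mu/1Ld/1B | 6r 2w}
  2. ALU→r3 ⇒ no(FU)  {0A/2Mu/1Ld/1B | 6r 2w}
  3. MUL→r4 ⇒ no(WAW)  {0A/2Mu/1Ld/1B | 6r 2w}
  4. MUL→r0 ⇒ go  {0A/1Mu/1Ld/1B | 4r 1w}
  5. ALU→r2 ⇒ no(FU)  {0A/1Mu/1Ld/1B | 4r 1w}
  6. ALU→r1 ⇒ no(FU)  {0A/1Mu/1Ld/1B | 4r 1w}
  7. ALU→r3 ⇒ no(FU)  {0A/1Mu/1Ld/1B | 4r 1w}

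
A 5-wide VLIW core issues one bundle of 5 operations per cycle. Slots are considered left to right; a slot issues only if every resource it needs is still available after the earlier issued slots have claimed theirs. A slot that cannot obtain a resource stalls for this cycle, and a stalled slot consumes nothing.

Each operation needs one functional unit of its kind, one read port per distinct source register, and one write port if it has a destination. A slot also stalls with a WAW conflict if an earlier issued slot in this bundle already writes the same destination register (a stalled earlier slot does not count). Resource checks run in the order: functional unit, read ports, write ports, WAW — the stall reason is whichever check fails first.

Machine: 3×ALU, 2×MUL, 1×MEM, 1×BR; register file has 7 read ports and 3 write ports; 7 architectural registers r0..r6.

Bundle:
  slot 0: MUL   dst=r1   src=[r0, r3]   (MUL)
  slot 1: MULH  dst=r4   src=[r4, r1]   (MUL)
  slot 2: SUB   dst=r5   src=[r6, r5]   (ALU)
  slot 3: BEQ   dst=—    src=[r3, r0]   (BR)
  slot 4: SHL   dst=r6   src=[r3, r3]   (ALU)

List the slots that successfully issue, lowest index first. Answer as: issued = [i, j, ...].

(0) want 1×MUL +2rd +1wr — yes → AL3|MU1|ME1|BR1|rd5|wr2
(1) want 1×MUL +2rd +1wr — yes → AL3|MU0|ME1|BR1|rd3|wr1
(2) want 1×ALU +2rd +1wr — yes → AL2|MU0|ME1|BR1|rd1|wr0
(3) want 1×BR +2rd +0wr — RD_PORT → AL2|MU0|ME1|BR1|rd1|wr0
(4) want 1×ALU +1rd +1wr — WR_PORT → AL2|MU0|ME1|BR1|rd1|wr0

issued = [0, 1, 2]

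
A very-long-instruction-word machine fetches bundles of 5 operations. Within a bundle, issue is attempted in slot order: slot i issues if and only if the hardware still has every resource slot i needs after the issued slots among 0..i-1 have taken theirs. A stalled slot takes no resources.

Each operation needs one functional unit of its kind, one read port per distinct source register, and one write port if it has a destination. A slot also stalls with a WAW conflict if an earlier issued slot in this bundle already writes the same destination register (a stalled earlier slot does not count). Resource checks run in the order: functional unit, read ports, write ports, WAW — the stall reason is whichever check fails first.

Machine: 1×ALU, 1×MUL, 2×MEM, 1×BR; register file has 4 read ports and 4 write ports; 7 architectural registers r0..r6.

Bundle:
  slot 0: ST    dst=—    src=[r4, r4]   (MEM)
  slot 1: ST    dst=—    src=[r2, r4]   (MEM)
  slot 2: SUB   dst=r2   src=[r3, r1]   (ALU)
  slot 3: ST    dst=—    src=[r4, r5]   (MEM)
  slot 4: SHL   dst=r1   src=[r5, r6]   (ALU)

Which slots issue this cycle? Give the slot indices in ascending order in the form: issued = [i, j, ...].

issued = [0, 1]

slot 0 (MEM): ISSUE — free A1,Mu1,Ld1,B1 rp3 wp4
slot 1 (MEM): ISSUE — free A1,Mu1,Ld0,B1 rp1 wp4
slot 2 (ALU): stall RD_PORT — free A1,Mu1,Ld0,B1 rp1 wp4
slot 3 (MEM): stall FU — free A1,Mu1,Ld0,B1 rp1 wp4
slot 4 (ALU): stall RD_PORT — free A1,Mu1,Ld0,B1 rp1 wp4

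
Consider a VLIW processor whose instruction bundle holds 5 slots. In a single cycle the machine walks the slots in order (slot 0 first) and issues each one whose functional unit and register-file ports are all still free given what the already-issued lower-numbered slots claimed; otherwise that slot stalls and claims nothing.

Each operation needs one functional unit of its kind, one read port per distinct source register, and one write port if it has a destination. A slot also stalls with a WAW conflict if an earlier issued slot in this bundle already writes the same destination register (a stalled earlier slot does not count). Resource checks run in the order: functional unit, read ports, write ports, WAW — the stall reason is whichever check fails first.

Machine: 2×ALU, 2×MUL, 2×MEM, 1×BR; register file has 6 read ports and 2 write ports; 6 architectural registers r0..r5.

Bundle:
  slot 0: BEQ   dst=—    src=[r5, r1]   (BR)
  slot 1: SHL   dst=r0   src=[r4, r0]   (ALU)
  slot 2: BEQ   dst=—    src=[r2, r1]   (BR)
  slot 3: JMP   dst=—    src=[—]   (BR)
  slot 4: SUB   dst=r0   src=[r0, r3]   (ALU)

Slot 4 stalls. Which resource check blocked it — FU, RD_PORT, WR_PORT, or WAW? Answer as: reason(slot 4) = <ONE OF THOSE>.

(0) want 1×BR +2rd +0wr — yes → AL2|MU2|ME2|BR0|rd4|wr2
(1) want 1×ALU +2rd +1wr — yes → AL1|MU2|ME2|BR0|rd2|wr1
(2) want 1×BR +2rd +0wr — FU → AL1|MU2|ME2|BR0|rd2|wr1
(3) want 1×BR +0rd +0wr — FU → AL1|MU2|ME2|BR0|rd2|wr1
(4) want 1×ALU +2rd +1wr — WAW → AL1|MU2|ME2|BR0|rd2|wr1

reason(slot 4) = WAW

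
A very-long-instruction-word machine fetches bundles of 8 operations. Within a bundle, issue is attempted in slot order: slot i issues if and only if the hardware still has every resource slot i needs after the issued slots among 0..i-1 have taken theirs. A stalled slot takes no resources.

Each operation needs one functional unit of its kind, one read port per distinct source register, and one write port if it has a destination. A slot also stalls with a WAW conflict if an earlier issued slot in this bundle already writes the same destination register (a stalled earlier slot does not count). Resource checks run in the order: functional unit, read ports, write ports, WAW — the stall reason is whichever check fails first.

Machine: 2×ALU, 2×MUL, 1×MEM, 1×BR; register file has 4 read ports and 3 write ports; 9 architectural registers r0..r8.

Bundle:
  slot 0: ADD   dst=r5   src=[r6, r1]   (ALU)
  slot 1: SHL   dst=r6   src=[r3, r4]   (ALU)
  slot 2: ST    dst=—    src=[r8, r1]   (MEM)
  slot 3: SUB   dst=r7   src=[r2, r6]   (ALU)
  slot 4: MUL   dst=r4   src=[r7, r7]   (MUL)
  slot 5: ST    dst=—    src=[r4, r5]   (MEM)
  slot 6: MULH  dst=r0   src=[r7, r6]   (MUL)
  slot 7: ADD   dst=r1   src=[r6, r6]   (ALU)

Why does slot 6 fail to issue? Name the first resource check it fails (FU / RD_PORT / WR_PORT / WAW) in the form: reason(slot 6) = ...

reason(slot 6) = RD_PORT

  0. ALU→r5 ⇒ go  {1A/2Mu/1Ld/1B | 2r 2w}
  1. ALU→r6 ⇒ go  {0A/2Mu/1Ld/1B | 0r 1w}
  2. MEM ⇒ no(RD_PORT)  {0A/2Mu/1Ld/1B | 0r 1w}
  3. ALU→r7 ⇒ no(FU)  {0A/2Mu/1Ld/1B | 0r 1w}
  4. MUL→r4 ⇒ no(RD_PORT)  {0A/2Mu/1Ld/1B | 0r 1w}
  5. MEM ⇒ no(RD_PORT)  {0A/2Mu/1Ld/1B | 0r 1w}
  6. MUL→r0 ⇒ no(RD_PORT)  {0A/2Mu/1Ld/1B | 0r 1w}
  7. ALU→r1 ⇒ no(FU)  {0A/2Mu/1Ld/1B | 0r 1w}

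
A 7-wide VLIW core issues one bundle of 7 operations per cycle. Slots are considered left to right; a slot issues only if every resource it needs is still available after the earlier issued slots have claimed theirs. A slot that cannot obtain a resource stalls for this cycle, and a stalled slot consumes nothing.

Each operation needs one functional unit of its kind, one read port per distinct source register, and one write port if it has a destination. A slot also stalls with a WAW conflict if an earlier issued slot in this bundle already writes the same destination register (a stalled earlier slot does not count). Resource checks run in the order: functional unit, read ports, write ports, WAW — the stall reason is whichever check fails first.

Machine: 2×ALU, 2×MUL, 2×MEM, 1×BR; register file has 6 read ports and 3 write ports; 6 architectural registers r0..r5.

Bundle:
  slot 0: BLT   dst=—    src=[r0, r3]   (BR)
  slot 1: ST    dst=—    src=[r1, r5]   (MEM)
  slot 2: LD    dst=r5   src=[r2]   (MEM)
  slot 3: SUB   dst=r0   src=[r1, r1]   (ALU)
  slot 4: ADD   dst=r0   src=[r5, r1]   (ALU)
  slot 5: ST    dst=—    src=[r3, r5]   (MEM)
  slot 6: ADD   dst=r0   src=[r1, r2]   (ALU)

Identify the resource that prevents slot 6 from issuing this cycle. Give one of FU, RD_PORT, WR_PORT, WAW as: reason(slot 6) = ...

  0. BR ⇒ go  {2A/2Mu/2Ld/0B | 4r 3w}
  1. MEM ⇒ go  {2A/2Mu/1Ld/0B | 2r 3w}
  2. MEM→r5 ⇒ go  {2A/2Mu/0Ld/0B | 1r 2w}
  3. ALU→r0 ⇒ go  {1A/2Mu/0Ld/0B | 0r 1w}
  4. ALU→r0 ⇒ no(RD_PORT)  {1A/2Mu/0Ld/0B | 0r 1w}
  5. MEM ⇒ no(FU)  {1A/2Mu/0Ld/0B | 0r 1w}
  6. ALU→r0 ⇒ no(RD_PORT)  {1A/2Mu/0Ld/0B | 0r 1w}

reason(slot 6) = RD_PORT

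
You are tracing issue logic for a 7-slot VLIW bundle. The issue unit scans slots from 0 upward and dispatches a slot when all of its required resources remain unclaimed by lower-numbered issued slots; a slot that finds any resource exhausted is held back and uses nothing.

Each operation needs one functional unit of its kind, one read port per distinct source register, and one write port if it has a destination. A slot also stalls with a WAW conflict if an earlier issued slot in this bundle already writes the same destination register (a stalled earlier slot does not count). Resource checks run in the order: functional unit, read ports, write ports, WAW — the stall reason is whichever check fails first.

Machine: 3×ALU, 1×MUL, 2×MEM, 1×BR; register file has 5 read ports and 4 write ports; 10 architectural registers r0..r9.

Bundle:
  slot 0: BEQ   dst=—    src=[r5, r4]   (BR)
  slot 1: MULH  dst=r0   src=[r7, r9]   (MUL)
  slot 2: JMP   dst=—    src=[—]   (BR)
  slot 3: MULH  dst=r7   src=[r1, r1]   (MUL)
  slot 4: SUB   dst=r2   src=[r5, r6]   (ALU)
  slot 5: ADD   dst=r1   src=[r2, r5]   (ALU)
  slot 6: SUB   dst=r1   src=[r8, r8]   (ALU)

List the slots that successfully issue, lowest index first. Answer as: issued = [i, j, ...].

issued = [0, 1, 6]

[0] BR needs rd=2 wr=0: ok; after: ALU=3 MUL=1 MEM=2 BR=0, R=3, W=4
[1] MUL needs rd=2 wr=1: ok; after: ALU=3 MUL=0 MEM=2 BR=0, R=1, W=3
[2] BR needs rd=0 wr=0: FU; after: ALU=3 MUL=0 MEM=2 BR=0, R=1, W=3
[3] MUL needs rd=1 wr=1: FU; after: ALU=3 MUL=0 MEM=2 BR=0, R=1, W=3
[4] ALU needs rd=2 wr=1: RD_PORT; after: ALU=3 MUL=0 MEM=2 BR=0, R=1, W=3
[5] ALU needs rd=2 wr=1: RD_PORT; after: ALU=3 MUL=0 MEM=2 BR=0, R=1, W=3
[6] ALU needs rd=1 wr=1: ok; after: ALU=2 MUL=0 MEM=2 BR=0, R=0, W=2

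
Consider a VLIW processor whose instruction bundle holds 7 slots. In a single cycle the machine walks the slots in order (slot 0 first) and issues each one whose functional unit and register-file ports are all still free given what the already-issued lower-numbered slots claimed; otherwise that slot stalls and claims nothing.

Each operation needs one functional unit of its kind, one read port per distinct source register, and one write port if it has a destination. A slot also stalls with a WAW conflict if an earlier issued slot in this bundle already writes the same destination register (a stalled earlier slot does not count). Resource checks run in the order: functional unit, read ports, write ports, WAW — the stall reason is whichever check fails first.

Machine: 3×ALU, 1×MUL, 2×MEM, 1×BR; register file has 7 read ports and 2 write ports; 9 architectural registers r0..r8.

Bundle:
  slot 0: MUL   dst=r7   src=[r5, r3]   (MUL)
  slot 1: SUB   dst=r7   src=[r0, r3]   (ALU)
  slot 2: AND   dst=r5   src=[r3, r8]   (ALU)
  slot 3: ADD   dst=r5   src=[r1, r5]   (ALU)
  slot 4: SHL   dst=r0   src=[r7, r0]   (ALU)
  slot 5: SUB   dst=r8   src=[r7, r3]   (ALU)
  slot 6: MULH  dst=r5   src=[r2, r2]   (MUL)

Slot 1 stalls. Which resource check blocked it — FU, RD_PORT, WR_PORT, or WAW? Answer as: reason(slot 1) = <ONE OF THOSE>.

reason(slot 1) = WAW

#0 MUL src=r5,r3 dispatched  <A:3 Mu:0 Ld:2 B:1 rd:5 wr:1>
#1 ALU src=r0,r3 held:WAW  <A:3 Mu:0 Ld:2 B:1 rd:5 wr:1>
#2 ALU src=r3,r8 dispatched  <A:2 Mu:0 Ld:2 B:1 rd:3 wr:0>
#3 ALU src=r1,r5 held:WR_PORT  <A:2 Mu:0 Ld:2 B:1 rd:3 wr:0>
#4 ALU src=r7,r0 held:WR_PORT  <A:2 Mu:0 Ld:2 B:1 rd:3 wr:0>
#5 ALU src=r7,r3 held:WR_PORT  <A:2 Mu:0 Ld:2 B:1 rd:3 wr:0>
#6 MUL src=r2,r2 held:FU  <A:2 Mu:0 Ld:2 B:1 rd:3 wr:0>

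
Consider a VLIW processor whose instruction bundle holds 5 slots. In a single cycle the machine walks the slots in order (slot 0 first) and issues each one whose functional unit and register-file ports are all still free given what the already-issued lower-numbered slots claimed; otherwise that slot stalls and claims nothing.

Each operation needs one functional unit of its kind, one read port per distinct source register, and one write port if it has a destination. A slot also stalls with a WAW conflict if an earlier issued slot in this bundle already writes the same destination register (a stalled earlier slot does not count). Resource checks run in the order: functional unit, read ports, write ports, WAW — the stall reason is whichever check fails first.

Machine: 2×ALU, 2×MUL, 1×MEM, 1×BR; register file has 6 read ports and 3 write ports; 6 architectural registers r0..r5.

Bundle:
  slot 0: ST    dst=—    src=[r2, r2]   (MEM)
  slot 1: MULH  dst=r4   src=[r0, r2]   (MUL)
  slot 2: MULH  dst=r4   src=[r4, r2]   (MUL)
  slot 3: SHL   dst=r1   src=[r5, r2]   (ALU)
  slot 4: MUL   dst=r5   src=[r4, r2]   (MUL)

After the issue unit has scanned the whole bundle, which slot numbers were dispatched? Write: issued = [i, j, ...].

(0) want 1×MEM +1rd +0wr — yes → AL2|MU2|ME0|BR1|rd5|wr3
(1) want 1×MUL +2rd +1wr — yes → AL2|MU1|ME0|BR1|rd3|wr2
(2) want 1×MUL +2rd +1wr — WAW → AL2|MU1|ME0|BR1|rd3|wr2
(3) want 1×ALU +2rd +1wr — yes → AL1|MU1|ME0|BR1|rd1|wr1
(4) want 1×MUL +2rd +1wr — RD_PORT → AL1|MU1|ME0|BR1|rd1|wr1

issued = [0, 1, 3]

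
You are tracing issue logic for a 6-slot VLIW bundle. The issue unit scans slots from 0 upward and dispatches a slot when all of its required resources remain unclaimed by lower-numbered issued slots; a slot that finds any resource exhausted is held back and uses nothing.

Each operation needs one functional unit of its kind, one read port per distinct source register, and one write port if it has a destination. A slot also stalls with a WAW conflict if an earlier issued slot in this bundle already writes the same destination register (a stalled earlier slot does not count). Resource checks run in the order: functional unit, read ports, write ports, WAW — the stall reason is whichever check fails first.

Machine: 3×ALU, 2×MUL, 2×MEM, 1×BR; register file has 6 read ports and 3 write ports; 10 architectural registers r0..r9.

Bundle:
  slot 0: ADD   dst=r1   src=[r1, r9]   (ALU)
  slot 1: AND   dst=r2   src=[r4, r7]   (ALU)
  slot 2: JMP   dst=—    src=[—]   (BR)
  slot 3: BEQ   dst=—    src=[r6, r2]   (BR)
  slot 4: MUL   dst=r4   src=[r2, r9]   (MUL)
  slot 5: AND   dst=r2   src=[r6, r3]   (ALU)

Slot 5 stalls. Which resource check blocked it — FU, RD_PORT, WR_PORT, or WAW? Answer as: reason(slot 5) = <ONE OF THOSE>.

reason(slot 5) = RD_PORT

slot 0 (ALU): ISSUE — free A2,Mu2,Ld2,B1 rp4 wp2
slot 1 (ALU): ISSUE — free A1,Mu2,Ld2,B1 rp2 wp1
slot 2 (BR): ISSUE — free A1,Mu2,Ld2,B0 rp2 wp1
slot 3 (BR): stall FU — free A1,Mu2,Ld2,B0 rp2 wp1
slot 4 (MUL): ISSUE — free A1,Mu1,Ld2,B0 rp0 wp0
slot 5 (ALU): stall RD_PORT — free A1,Mu1,Ld2,B0 rp0 wp0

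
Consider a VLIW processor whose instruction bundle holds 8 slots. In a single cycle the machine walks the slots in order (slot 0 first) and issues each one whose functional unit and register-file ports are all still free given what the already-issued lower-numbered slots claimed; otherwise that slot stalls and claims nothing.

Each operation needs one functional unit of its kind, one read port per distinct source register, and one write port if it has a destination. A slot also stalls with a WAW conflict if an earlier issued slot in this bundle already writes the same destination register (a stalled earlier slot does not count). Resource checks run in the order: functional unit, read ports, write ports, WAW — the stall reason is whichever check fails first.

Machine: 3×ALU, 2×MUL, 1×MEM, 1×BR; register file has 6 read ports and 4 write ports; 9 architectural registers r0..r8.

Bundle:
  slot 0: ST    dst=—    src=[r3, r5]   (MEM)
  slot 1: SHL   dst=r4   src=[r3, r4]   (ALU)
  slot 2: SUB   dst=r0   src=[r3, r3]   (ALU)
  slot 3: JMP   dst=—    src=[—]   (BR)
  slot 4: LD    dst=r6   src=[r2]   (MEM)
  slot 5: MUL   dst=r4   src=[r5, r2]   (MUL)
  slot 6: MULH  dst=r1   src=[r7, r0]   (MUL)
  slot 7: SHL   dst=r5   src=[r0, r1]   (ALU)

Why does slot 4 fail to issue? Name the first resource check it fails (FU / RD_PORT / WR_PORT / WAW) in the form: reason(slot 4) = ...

reason(slot 4) = FU

(0) want 1×MEM +2rd +0wr — yes → AL3|MU2|ME0|BR1|rd4|wr4
(1) want 1×ALU +2rd +1wr — yes → AL2|MU2|ME0|BR1|rd2|wr3
(2) want 1×ALU +1rd +1wr — yes → AL1|MU2|ME0|BR1|rd1|wr2
(3) want 1×BR +0rd +0wr — yes → AL1|MU2|ME0|BR0|rd1|wr2
(4) want 1×MEM +1rd +1wr — FU → AL1|MU2|ME0|BR0|rd1|wr2
(5) want 1×MUL +2rd +1wr — RD_PORT → AL1|MU2|ME0|BR0|rd1|wr2
(6) want 1×MUL +2rd +1wr — RD_PORT → AL1|MU2|ME0|BR0|rd1|wr2
(7) want 1×ALU +2rd +1wr — RD_PORT → AL1|MU2|ME0|BR0|rd1|wr2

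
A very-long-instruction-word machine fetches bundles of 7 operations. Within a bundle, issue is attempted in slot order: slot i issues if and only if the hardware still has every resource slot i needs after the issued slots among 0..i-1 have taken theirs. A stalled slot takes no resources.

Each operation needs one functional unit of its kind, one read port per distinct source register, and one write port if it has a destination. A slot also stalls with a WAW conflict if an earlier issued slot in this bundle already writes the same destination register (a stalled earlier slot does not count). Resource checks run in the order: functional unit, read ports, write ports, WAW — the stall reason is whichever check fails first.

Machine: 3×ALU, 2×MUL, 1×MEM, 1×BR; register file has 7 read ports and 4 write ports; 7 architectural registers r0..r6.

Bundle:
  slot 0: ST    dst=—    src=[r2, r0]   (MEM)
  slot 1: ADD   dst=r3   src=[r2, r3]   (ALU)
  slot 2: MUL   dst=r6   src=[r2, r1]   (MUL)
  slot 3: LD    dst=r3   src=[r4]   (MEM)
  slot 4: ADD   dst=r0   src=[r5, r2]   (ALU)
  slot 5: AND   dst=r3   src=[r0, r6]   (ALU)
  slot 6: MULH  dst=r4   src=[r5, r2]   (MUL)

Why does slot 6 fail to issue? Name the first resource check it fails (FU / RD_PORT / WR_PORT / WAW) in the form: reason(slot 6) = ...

reason(slot 6) = RD_PORT

[0] MEM needs rd=2 wr=0: ok; after: ALU=3 MUL=2 MEM=0 BR=1, R=5, W=4
[1] ALU needs rd=2 wr=1: ok; after: ALU=2 MUL=2 MEM=0 BR=1, R=3, W=3
[2] MUL needs rd=2 wr=1: ok; after: ALU=2 MUL=1 MEM=0 BR=1, R=1, W=2
[3] MEM needs rd=1 wr=1: FU; after: ALU=2 MUL=1 MEM=0 BR=1, R=1, W=2
[4] ALU needs rd=2 wr=1: RD_PORT; after: ALU=2 MUL=1 MEM=0 BR=1, R=1, W=2
[5] ALU needs rd=2 wr=1: RD_PORT; after: ALU=2 MUL=1 MEM=0 BR=1, R=1, W=2
[6] MUL needs rd=2 wr=1: RD_PORT; after: ALU=2 MUL=1 MEM=0 BR=1, R=1, W=2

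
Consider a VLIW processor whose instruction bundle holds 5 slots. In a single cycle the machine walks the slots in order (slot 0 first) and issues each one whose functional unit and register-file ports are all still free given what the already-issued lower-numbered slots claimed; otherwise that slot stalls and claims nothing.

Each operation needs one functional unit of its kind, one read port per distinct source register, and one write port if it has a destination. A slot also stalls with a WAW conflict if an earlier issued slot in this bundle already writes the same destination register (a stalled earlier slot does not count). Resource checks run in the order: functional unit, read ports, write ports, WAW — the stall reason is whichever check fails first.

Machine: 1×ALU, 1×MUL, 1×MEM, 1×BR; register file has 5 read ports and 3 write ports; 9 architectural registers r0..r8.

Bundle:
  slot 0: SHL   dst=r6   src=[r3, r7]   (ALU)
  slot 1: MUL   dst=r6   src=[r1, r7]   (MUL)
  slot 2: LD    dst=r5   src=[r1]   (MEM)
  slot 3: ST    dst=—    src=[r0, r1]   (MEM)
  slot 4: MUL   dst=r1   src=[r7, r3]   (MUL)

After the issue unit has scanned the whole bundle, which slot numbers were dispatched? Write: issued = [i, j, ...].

issued = [0, 2, 4]

(0) want 1×ALU +2rd +1wr — yes → AL0|MU1|ME1|BR1|rd3|wr2
(1) want 1×MUL +2rd +1wr — WAW → AL0|MU1|ME1|BR1|rd3|wr2
(2) want 1×MEM +1rd +1wr — yes → AL0|MU1|ME0|BR1|rd2|wr1
(3) want 1×MEM +2rd +0wr — FU → AL0|MU1|ME0|BR1|rd2|wr1
(4) want 1×MUL +2rd +1wr — yes → AL0|MU0|ME0|BR1|rd0|wr0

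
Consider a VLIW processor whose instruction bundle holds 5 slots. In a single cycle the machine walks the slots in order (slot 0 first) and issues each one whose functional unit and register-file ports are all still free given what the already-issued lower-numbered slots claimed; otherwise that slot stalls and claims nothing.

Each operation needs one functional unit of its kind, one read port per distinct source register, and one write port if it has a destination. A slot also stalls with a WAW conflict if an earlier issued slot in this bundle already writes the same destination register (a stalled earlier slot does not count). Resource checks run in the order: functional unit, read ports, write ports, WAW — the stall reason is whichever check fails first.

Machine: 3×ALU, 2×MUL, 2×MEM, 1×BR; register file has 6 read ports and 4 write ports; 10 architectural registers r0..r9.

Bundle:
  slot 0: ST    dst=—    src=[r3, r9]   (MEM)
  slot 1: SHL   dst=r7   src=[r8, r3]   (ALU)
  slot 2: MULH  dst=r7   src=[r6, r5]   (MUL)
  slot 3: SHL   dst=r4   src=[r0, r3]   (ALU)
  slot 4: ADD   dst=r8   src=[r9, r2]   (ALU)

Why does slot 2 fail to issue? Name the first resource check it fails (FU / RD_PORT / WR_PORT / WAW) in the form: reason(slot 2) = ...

#0 MEM src=r3,r9 dispatched  <A:3 Mu:2 Ld:1 B:1 rd:4 wr:4>
#1 ALU src=r8,r3 dispatched  <A:2 Mu:2 Ld:1 B:1 rd:2 wr:3>
#2 MUL src=r6,r5 held:WAW  <A:2 Mu:2 Ld:1 B:1 rd:2 wr:3>
#3 ALU src=r0,r3 dispatched  <A:1 Mu:2 Ld:1 B:1 rd:0 wr:2>
#4 ALU src=r9,r2 held:RD_PORT  <A:1 Mu:2 Ld:1 B:1 rd:0 wr:2>

reason(slot 2) = WAW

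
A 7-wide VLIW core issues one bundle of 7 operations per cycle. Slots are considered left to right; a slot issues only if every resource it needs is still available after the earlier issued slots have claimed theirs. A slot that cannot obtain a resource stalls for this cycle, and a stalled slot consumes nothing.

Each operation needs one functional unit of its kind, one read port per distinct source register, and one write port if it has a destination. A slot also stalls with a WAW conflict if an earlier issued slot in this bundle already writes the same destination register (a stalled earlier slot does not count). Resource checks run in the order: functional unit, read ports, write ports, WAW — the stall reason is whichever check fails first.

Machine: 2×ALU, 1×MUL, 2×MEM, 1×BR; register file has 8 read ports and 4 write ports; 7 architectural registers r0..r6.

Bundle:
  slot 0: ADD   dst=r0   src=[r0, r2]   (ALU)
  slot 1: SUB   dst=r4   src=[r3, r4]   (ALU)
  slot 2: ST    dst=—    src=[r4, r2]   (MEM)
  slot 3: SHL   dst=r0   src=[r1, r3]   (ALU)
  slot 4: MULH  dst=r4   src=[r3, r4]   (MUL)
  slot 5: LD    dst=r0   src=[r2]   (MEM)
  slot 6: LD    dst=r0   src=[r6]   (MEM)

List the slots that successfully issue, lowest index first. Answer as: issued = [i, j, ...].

issued = [0, 1, 2]

  0. ALU→r0 ⇒ go  {1A/1Mu/2Ld/1B | 6r 3w}
  1. ALU→r4 ⇒ go  {0A/1Mu/2Ld/1B | 4r 2w}
  2. MEM ⇒ go  {0A/1Mu/1Ld/1B | 2r 2w}
  3. ALU→r0 ⇒ no(FU)  {0A/1Mu/1Ld/1B | 2r 2w}
  4. MUL→r4 ⇒ no(WAW)  {0A/1Mu/1Ld/1B | 2r 2w}
  5. MEM→r0 ⇒ no(WAW)  {0A/1Mu/1Ld/1B | 2r 2w}
  6. MEM→r0 ⇒ no(WAW)  {0A/1Mu/1Ld/1B | 2r 2w}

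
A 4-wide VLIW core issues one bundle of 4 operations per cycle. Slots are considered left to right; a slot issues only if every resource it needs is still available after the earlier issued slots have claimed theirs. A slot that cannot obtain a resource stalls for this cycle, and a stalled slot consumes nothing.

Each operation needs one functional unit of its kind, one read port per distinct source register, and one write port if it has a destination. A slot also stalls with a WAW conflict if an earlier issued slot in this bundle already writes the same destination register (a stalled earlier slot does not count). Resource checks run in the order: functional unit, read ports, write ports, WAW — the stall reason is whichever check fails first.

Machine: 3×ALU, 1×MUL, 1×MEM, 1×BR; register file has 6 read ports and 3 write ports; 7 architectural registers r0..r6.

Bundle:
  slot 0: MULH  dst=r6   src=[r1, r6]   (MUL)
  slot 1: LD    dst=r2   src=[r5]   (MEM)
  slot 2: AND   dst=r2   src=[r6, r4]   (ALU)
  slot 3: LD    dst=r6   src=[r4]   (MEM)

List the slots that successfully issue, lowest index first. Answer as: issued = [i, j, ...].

issued = [0, 1]

[0] MUL needs rd=2 wr=1: ok; after: ALU=3 MUL=0 MEM=1 BR=1, R=4, W=2
[1] MEM needs rd=1 wr=1: ok; after: ALU=3 MUL=0 MEM=0 BR=1, R=3, W=1
[2] ALU needs rd=2 wr=1: WAW; after: ALU=3 MUL=0 MEM=0 BR=1, R=3, W=1
[3] MEM needs rd=1 wr=1: FU; after: ALU=3 MUL=0 MEM=0 BR=1, R=3, W=1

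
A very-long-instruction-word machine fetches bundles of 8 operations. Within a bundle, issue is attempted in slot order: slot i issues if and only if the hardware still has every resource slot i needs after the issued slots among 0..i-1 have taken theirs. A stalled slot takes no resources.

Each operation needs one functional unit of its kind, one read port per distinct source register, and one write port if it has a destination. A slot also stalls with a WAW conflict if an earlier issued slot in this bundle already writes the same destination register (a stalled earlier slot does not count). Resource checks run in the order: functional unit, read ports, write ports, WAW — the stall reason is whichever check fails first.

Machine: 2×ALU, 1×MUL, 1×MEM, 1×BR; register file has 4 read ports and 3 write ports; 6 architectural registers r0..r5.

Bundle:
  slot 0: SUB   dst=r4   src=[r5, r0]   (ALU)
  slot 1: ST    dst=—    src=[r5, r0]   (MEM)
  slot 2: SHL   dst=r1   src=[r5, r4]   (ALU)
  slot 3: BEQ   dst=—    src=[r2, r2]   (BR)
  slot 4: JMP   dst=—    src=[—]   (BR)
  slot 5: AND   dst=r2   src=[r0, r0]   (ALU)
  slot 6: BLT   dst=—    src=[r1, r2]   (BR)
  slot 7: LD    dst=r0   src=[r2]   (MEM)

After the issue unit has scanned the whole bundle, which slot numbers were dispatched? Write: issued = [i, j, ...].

issued = [0, 1, 4]

  0. ALU→r4 ⇒ go  {1A/1Mu/1Ld/1B | 2r 2w}
  1. MEM ⇒ go  {1A/1Mu/0Ld/1B | 0r 2w}
  2. ALU→r1 ⇒ no(RD_PORT)  {1A/1Mu/0Ld/1B | 0r 2w}
  3. BR ⇒ no(RD_PORT)  {1A/1Mu/0Ld/1B | 0r 2w}
  4. BR ⇒ go  {1A/1Mu/0Ld/0B | 0r 2w}
  5. ALU→r2 ⇒ no(RD_PORT)  {1A/1Mu/0Ld/0B | 0r 2w}
  6. BR ⇒ no(FU)  {1A/1Mu/0Ld/0B | 0r 2w}
  7. MEM→r0 ⇒ no(FU)  {1A/1Mu/0Ld/0B | 0r 2w}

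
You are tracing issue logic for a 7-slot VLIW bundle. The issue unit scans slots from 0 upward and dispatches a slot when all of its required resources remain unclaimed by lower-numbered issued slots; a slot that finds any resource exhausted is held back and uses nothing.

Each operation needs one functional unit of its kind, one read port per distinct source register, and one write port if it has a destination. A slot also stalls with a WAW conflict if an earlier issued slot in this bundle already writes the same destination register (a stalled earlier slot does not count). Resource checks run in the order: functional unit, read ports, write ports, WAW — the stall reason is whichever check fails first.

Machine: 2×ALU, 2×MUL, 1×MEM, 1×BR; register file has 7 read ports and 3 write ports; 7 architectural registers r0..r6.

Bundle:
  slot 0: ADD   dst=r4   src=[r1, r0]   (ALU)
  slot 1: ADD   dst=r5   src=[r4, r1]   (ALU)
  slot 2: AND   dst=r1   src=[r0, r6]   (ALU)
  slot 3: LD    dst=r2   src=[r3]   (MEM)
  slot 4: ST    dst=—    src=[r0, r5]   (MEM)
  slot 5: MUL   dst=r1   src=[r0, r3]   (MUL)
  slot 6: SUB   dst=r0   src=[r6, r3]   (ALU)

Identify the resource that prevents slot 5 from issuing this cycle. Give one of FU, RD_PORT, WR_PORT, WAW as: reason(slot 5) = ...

reason(slot 5) = WR_PORT

#0 ALU src=r1,r0 dispatched  <A:1 Mu:2 Ld:1 B:1 rd:5 wr:2>
#1 ALU src=r4,r1 dispatched  <A:0 Mu:2 Ld:1 B:1 rd:3 wr:1>
#2 ALU src=r0,r6 held:FU  <A:0 Mu:2 Ld:1 B:1 rd:3 wr:1>
#3 MEM src=r3 dispatched  <A:0 Mu:2 Ld:0 B:1 rd:2 wr:0>
#4 MEM src=r0,r5 held:FU  <A:0 Mu:2 Ld:0 B:1 rd:2 wr:0>
#5 MUL src=r0,r3 held:WR_PORT  <A:0 Mu:2 Ld:0 B:1 rd:2 wr:0>
#6 ALU src=r6,r3 held:FU  <A:0 Mu:2 Ld:0 B:1 rd:2 wr:0>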